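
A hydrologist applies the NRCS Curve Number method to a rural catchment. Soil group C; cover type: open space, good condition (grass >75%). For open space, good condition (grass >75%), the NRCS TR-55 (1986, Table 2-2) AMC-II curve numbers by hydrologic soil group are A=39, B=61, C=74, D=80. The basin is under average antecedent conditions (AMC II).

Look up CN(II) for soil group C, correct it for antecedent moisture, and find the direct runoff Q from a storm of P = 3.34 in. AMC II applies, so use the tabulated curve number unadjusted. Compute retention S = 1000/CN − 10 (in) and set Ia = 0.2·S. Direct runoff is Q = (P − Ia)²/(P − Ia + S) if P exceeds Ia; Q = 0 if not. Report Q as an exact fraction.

Q = 23804641/21051150 in ≈ 1.131 in

NRCS table: open space, good condition (grass >75%), soil group C → CN(II) = 74
CN(II) = 74; AMC II needs no correction.
S = 1000/74 − 10 = 130/37 in ≈ 3.514 in
Initial abstraction Ia = S/5 = (130/37)/5 = 26/37 ≈ 0.703 in
Excess rainfall: 3.340 − 0.703 = 2.637 in; P > Ia so Q > 0
Q: (4879/1850)² ÷ (11379/1850) = 23804641/21051150 in (≈ 1.131 in)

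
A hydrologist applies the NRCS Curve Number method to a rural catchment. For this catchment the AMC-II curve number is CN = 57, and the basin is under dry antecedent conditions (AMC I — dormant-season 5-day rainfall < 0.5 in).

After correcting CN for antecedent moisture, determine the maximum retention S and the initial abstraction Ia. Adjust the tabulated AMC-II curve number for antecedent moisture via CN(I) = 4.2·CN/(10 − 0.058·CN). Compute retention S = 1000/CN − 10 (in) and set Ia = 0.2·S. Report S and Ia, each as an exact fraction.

Adjust CN=57 to AMC I: 4.2·57/(10 − 0.058·57) → (1197/5) ÷ (3347/500) = 119700/3347 ≈ 35.763
Retention S: 1000/CN − 10 with CN=35.763 → S = 21500/1197 ≈ 17.962 in
Ia = 0.2·(21500/1197) = 4300/1197 in ≈ 3.592 in

S = 21500/1197 in ≈ 17.962 in; Ia = 4300/1197 in ≈ 3.592 in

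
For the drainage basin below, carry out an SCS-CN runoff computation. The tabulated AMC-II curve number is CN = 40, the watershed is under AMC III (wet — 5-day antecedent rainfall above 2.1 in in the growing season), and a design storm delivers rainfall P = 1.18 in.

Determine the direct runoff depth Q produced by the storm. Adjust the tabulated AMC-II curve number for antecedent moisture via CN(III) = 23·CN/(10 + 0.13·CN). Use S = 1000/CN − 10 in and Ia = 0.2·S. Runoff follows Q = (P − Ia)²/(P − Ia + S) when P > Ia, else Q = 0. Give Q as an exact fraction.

Adjust CN=40 to AMC III: 23·40/(10 + 0.13·40) → 920 ÷ (76/5) = 1150/19 ≈ 60.526
Max retention: S = 1000/(1150/19) − 10 = 150/23 in (≈ 6.522 in)
Initial abstraction Ia = S/5 = (150/23)/5 = 30/23 ≈ 1.304 in
P = 1.180 ≤ Ia = 1.304 in: entire storm abstracted, Q = 0.

Q = 0 in ≈ 0.000 in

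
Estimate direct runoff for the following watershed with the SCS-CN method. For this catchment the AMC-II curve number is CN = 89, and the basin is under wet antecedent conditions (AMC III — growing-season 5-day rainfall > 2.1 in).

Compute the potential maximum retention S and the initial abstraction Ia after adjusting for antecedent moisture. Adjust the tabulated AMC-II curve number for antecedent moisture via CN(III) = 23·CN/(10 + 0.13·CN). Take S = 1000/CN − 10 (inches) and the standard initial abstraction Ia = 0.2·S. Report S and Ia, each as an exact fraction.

S = 1100/2047 in ≈ 0.537 in; Ia = 220/2047 in ≈ 0.107 in

CN(III) from CN(II)=89: (23·89)/(10 + 0.13·89) = 204700/2157 ≈ 94.900
S = 1000/(204700/2157) − 10 = 1100/2047 in ≈ 0.537 in
Ia = 0.2·(1100/2047) = 220/2047 in ≈ 0.107 in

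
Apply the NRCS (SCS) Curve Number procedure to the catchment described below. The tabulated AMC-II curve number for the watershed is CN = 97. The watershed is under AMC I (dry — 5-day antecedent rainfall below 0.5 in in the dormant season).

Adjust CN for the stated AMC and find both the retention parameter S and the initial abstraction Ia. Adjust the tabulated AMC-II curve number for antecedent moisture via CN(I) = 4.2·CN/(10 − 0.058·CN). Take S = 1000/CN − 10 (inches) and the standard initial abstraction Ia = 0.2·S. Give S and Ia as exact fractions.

S = 500/679 in ≈ 0.736 in; Ia = 100/679 in ≈ 0.147 in

Adjust CN=97 to AMC I: 4.2·97/(10 − 0.058·97) → (2037/5) ÷ (2187/500) = 67900/729 ≈ 93.141
Retention S: 1000/CN − 10 with CN=93.141 → S = 500/679 ≈ 0.736 in
Ia = 0.2·(500/679) = 100/679 in ≈ 0.147 in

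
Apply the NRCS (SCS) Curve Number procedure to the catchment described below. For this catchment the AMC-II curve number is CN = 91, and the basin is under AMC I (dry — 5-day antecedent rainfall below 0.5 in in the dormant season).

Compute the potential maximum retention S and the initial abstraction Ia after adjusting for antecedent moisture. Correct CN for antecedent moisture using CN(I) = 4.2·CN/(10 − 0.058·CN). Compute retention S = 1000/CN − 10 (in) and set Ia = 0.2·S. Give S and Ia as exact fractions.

S = 1500/637 in ≈ 2.355 in; Ia = 300/637 in ≈ 0.471 in

Dry (AMC I): CN(I) = 4.2·91/(10 − 0.058·91) = (1911/5)/(2361/500) = 63700/787 ≈ 80.940
Max retention: S = 1000/(63700/787) − 10 = 1500/637 in (≈ 2.355 in)
Ia = 0.2·(1500/637) = 300/637 in ≈ 0.471 in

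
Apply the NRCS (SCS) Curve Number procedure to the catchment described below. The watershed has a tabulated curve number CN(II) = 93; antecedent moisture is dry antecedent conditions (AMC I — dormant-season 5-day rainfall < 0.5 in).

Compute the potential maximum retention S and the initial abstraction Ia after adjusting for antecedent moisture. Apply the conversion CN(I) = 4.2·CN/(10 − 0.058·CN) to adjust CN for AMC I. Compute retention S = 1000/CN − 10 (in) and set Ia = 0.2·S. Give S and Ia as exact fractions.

S = 500/279 in ≈ 1.792 in; Ia = 100/279 in ≈ 0.358 in

Dry (AMC I): CN(I) = 4.2·93/(10 − 0.058·93) = (1953/5)/(2303/500) = 27900/329 ≈ 84.802
Retention S: 1000/CN − 10 with CN=84.802 → S = 500/279 ≈ 1.792 in
Ia = 0.2S: 0.2·1.792 = 0.358 in (exactly 100/279)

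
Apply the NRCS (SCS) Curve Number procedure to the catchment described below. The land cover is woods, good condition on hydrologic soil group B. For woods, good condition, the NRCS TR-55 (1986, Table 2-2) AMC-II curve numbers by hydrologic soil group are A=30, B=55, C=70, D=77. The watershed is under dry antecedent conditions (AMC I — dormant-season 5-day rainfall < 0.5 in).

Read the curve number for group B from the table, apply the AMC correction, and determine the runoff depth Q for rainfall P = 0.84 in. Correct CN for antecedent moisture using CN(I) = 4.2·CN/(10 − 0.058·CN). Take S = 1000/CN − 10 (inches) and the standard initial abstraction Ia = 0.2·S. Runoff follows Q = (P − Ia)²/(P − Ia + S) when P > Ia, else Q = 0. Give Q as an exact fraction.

Q = 0 in ≈ 0.000 in

NRCS table: woods, good condition, soil group B → CN(II) = 55
Adjust CN=55 to AMC I: 4.2·55/(10 − 0.058·55) → 231 ÷ (681/100) = 7700/227 ≈ 33.921
S = 1000/(7700/227) − 10 = 1500/77 in ≈ 19.481 in
Initial abstraction Ia = S/5 = (1500/77)/5 = 300/77 ≈ 3.896 in
P = 0.840 ≤ Ia = 3.896 in: entire storm abstracted, Q = 0.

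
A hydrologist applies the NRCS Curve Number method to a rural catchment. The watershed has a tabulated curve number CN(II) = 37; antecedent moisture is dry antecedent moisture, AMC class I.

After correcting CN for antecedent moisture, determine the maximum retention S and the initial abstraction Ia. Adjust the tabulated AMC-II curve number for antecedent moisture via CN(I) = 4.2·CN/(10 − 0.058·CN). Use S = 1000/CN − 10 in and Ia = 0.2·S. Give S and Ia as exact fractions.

Dry (AMC I): CN(I) = 4.2·37/(10 − 0.058·37) = (777/5)/(3927/500) = 3700/187 ≈ 19.786
S = 1000/(3700/187) − 10 = 1500/37 in ≈ 40.541 in
Ia = 0.2·(1500/37) = 300/37 in ≈ 8.108 in

S = 1500/37 in ≈ 40.541 in; Ia = 300/37 in ≈ 8.108 in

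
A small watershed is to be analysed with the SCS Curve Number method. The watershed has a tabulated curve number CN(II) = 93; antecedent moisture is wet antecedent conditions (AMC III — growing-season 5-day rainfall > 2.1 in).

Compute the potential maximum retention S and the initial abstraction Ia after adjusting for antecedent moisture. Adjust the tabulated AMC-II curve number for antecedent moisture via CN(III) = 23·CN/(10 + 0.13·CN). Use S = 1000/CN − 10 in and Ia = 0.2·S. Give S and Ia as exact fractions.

CN(III) from CN(II)=93: (23·93)/(10 + 0.13·93) = 213900/2209 ≈ 96.831
Retention S: 1000/CN − 10 with CN=96.831 → S = 700/2139 ≈ 0.327 in
Initial abstraction Ia = S/5 = (700/2139)/5 = 140/2139 ≈ 0.065 in

S = 700/2139 in ≈ 0.327 in; Ia = 140/2139 in ≈ 0.065 in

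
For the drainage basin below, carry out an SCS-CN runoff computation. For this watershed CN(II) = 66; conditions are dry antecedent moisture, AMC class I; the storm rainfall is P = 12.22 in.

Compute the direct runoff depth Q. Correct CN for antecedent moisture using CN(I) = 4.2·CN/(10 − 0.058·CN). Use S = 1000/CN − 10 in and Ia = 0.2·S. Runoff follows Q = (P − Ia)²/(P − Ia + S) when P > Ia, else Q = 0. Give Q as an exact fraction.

Dry (AMC I): CN(I) = 4.2·66/(10 − 0.058·66) = (1386/5)/(1543/250) = 69300/1543 ≈ 44.913
S = 1000/(69300/1543) − 10 = 8500/693 in ≈ 12.266 in
Initial abstraction Ia = S/5 = (8500/693)/5 = 1700/693 ≈ 2.453 in
P − Ia = 12.220 − 2.453 = 338423/34650 ≈ 9.767 in (> 0, runoff occurs)
Runoff Q = (P−Ia)²/(P−Ia+S) = (9.767)²/(9.767+12.266) = 114530126929/26452606950 ≈ 4.330 in

Q = 114530126929/26452606950 in ≈ 4.330 in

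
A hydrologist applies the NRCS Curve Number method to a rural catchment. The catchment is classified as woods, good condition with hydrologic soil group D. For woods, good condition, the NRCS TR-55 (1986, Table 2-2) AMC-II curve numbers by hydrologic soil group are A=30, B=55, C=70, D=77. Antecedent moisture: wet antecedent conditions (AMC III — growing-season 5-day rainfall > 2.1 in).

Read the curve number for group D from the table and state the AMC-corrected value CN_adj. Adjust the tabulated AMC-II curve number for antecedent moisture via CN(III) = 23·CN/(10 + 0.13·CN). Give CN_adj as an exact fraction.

NRCS table: woods, good condition, soil group D → CN(II) = 77
Wet (AMC III): CN(III) = 23·77/(10 + 0.13·77) = 1771/(2001/100) = 7700/87 ≈ 88.506

CN_adj = 7700/87 ≈ 88.506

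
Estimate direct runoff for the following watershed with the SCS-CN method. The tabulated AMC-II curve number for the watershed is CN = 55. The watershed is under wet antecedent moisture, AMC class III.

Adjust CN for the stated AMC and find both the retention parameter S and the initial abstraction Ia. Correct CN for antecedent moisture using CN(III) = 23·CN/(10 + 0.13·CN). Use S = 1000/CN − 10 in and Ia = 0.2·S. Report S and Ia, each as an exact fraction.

Wet (AMC III): CN(III) = 23·55/(10 + 0.13·55) = 1265/(343/20) = 25300/343 ≈ 73.761
S = 1000/(25300/343) − 10 = 900/253 in ≈ 3.557 in
Initial abstraction Ia = S/5 = (900/253)/5 = 180/253 ≈ 0.711 in

S = 900/253 in ≈ 3.557 in; Ia = 180/253 in ≈ 0.711 in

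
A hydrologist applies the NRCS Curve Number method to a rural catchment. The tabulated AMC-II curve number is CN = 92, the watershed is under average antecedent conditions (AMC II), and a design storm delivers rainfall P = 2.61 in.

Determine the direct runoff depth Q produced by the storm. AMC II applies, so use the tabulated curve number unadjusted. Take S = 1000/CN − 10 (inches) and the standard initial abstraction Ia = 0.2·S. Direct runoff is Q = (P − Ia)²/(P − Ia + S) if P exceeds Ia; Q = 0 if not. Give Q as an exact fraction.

Average conditions: CN = 92 (no AMC adjustment).
S = 1000/92 − 10 = 20/23 in ≈ 0.870 in
Ia = 0.2S: 0.2·0.870 = 0.174 in (exactly 4/23)
P − Ia = 2.610 − 0.174 = 5603/2300 ≈ 2.436 in (> 0, runoff occurs)
Q: (5603/2300)² ÷ (7603/2300) = 31393609/17486900 in (≈ 1.795 in)

Q = 31393609/17486900 in ≈ 1.795 in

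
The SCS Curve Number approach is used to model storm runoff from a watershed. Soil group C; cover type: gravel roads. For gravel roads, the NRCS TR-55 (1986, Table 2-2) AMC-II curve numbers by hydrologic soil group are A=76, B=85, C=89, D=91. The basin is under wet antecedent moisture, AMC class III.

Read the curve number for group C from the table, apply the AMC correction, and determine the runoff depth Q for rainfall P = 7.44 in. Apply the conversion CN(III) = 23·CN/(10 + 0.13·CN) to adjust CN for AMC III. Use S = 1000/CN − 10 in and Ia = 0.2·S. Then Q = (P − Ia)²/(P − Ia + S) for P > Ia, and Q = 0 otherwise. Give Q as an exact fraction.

NRCS table: gravel roads, soil group C → CN(II) = 89
Wet (AMC III): CN(III) = 23·89/(10 + 0.13·89) = 2047/(2157/100) = 204700/2157 ≈ 94.900
Max retention: S = 1000/(204700/2157) − 10 = 1100/2047 in (≈ 0.537 in)
Initial abstraction Ia = S/5 = (1100/2047)/5 = 220/2047 ≈ 0.107 in
Excess rainfall: 7.440 − 0.107 = 7.333 in; P > Ia so Q > 0
Q = (375242/51175)²/((375242/51175) + 1100/2047) = (140806558564/2618880625)/(402742/51175) = 70403279282/10305160925 in ≈ 6.832 in

Q = 70403279282/10305160925 in ≈ 6.832 in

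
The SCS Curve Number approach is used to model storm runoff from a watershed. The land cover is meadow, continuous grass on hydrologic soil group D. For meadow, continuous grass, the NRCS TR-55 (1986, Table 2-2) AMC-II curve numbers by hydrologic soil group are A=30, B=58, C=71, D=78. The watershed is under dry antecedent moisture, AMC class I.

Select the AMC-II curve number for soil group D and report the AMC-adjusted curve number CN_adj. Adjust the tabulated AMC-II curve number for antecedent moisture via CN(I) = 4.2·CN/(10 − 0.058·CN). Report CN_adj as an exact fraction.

NRCS table: meadow, continuous grass, soil group D → CN(II) = 78
Dry (AMC I): CN(I) = 4.2·78/(10 − 0.058·78) = (1638/5)/(1369/250) = 81900/1369 ≈ 59.825

CN_adj = 81900/1369 ≈ 59.825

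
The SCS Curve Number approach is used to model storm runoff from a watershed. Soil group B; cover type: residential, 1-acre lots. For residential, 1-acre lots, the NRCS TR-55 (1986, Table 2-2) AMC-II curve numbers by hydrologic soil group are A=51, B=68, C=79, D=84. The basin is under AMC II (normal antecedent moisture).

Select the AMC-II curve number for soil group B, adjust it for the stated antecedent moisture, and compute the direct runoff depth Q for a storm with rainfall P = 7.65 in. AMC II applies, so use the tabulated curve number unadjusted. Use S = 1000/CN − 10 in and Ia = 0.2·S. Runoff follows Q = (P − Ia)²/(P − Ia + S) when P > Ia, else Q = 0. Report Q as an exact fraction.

NRCS table: residential, 1-acre lots, soil group B → CN(II) = 68
AMC II — tabulated CN = 68 applies directly.
S = 1000/68 − 10 = 80/17 in ≈ 4.706 in
Ia = 0.2S: 0.2·4.706 = 0.941 in (exactly 16/17)
Excess rainfall: 7.650 − 0.941 = 6.709 in; P > Ia so Q > 0
Q = (2281/340)²/((2281/340) + 80/17) = (5202961/115600)/(3881/340) = 5202961/1319540 in ≈ 3.943 in

Q = 5202961/1319540 in ≈ 3.943 in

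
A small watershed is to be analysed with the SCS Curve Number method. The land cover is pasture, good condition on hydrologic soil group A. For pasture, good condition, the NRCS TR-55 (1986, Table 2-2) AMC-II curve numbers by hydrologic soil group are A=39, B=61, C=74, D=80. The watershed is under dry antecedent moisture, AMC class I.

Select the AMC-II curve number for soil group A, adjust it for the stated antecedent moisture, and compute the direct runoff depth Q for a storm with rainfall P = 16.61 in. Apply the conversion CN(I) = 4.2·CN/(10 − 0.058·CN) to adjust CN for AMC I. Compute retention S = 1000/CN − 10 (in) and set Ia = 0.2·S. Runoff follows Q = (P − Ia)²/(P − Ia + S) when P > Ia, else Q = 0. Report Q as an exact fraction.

Q = 563038628881/311249402100 in ≈ 1.809 in

NRCS table: pasture, good condition, soil group A → CN(II) = 39
CN(I) from CN(II)=39: (4.2·39)/(10 − 0.058·39) = 81900/3869 ≈ 21.168
S = 1000/(81900/3869) − 10 = 30500/819 in ≈ 37.241 in
Initial abstraction Ia = S/5 = (30500/819)/5 = 6100/819 ≈ 7.448 in
P − Ia = 16.610 − 7.448 = 750359/81900 ≈ 9.162 in (> 0, runoff occurs)
Q = (750359/81900)²/((750359/81900) + 30500/819) = (563038628881/6707610000)/(3800359/81900) = 563038628881/311249402100 in ≈ 1.809 in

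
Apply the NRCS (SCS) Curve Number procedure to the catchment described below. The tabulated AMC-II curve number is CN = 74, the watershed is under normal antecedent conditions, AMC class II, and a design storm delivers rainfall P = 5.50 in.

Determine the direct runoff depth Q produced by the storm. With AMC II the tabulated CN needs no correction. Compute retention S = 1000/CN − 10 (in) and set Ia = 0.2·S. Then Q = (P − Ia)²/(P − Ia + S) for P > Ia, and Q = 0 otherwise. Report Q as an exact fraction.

Q = 25205/9102 in ≈ 2.769 in

CN(II) = 74; AMC II needs no correction.
Retention S: 1000/CN − 10 with CN=74.000 → S = 130/37 ≈ 3.514 in
Ia = 0.2S: 0.2·3.514 = 0.703 in (exactly 26/37)
Since P=5.500 > Ia=0.703: effective rainfall P−Ia = 355/74 in
Q = (355/74)²/((355/74) + 130/37) = (126025/5476)/(615/74) = 25205/9102 in ≈ 2.769 in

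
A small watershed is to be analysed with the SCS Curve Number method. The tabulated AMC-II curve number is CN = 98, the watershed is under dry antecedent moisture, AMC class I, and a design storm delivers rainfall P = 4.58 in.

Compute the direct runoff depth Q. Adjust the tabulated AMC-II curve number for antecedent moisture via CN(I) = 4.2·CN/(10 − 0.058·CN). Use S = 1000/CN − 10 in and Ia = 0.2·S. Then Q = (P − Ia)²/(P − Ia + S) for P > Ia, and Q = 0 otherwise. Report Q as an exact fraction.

Dry (AMC I): CN(I) = 4.2·98/(10 − 0.058·98) = (2058/5)/(1079/250) = 102900/1079 ≈ 95.366
Retention S: 1000/CN − 10 with CN=95.366 → S = 500/1029 ≈ 0.486 in
Initial abstraction Ia = S/5 = (500/1029)/5 = 100/1029 ≈ 0.097 in
Since P=4.580 > Ia=0.097: effective rainfall P−Ia = 230641/51450 in
Q: (230641/51450)² ÷ (255641/51450) = 53195270881/13152729450 in (≈ 4.044 in)

Q = 53195270881/13152729450 in ≈ 4.044 in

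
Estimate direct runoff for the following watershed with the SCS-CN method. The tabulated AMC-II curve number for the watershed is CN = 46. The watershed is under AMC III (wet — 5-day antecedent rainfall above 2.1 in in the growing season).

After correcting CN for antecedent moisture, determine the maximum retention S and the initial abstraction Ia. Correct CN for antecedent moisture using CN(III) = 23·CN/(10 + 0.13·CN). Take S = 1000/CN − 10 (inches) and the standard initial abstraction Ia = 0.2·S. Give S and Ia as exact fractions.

CN(III) from CN(II)=46: (23·46)/(10 + 0.13·46) = 52900/799 ≈ 66.208
S = 1000/(52900/799) − 10 = 2700/529 in ≈ 5.104 in
Ia = 0.2·(2700/529) = 540/529 in ≈ 1.021 in

S = 2700/529 in ≈ 5.104 in; Ia = 540/529 in ≈ 1.021 in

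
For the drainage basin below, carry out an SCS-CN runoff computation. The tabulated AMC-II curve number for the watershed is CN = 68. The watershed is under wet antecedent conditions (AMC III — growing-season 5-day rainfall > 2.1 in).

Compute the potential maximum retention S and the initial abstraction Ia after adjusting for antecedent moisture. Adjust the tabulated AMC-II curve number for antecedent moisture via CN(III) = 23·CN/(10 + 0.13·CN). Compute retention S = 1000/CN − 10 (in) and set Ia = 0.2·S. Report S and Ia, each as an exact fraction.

Wet (AMC III): CN(III) = 23·68/(10 + 0.13·68) = 1564/(471/25) = 39100/471 ≈ 83.015
S = 1000/(39100/471) − 10 = 800/391 in ≈ 2.046 in
Ia = 0.2S: 0.2·2.046 = 0.409 in (exactly 160/391)

S = 800/391 in ≈ 2.046 in; Ia = 160/391 in ≈ 0.409 in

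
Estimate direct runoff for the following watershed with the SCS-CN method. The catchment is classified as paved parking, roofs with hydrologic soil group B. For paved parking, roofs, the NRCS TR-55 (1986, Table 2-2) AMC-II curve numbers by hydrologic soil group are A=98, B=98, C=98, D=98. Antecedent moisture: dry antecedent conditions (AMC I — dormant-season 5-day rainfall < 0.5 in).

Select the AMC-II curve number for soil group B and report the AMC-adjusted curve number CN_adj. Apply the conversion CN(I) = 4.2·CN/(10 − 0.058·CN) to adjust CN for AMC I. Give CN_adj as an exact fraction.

NRCS table: paved parking, roofs, soil group B → CN(II) = 98
Dry (AMC I): CN(I) = 4.2·98/(10 − 0.058·98) = (2058/5)/(1079/250) = 102900/1079 ≈ 95.366

CN_adj = 102900/1079 ≈ 95.366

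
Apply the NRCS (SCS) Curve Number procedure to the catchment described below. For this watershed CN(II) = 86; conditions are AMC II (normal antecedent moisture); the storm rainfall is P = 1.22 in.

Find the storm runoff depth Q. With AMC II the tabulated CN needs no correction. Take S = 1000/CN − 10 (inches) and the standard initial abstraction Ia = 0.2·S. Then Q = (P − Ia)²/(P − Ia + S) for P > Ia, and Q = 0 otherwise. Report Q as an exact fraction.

AMC II — tabulated CN = 86 applies directly.
Retention S: 1000/CN − 10 with CN=86.000 → S = 70/43 ≈ 1.628 in
Ia = 0.2S: 0.2·1.628 = 0.326 in (exactly 14/43)
P − Ia = 1.220 − 0.326 = 1923/2150 ≈ 0.894 in (> 0, runoff occurs)
Q: (1923/2150)² ÷ (5423/2150) = 3697929/11659450 in (≈ 0.317 in)

Q = 3697929/11659450 in ≈ 0.317 in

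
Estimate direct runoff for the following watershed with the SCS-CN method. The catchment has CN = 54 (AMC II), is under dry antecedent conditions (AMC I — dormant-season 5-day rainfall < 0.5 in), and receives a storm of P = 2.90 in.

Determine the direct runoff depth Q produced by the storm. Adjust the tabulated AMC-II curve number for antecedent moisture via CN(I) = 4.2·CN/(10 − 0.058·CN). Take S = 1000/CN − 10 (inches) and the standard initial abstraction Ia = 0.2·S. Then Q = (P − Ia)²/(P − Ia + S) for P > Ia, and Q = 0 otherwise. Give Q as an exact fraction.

Q = 0 in ≈ 0.000 in

Adjust CN=54 to AMC I: 4.2·54/(10 − 0.058·54) → (1134/5) ÷ (1717/250) = 56700/1717 ≈ 33.023
Retention S: 1000/CN − 10 with CN=33.023 → S = 11500/567 ≈ 20.282 in
Ia = 0.2S: 0.2·20.282 = 4.056 in (exactly 2300/567)
P = 2.900 ≤ Ia = 4.056 in: entire storm abstracted, Q = 0.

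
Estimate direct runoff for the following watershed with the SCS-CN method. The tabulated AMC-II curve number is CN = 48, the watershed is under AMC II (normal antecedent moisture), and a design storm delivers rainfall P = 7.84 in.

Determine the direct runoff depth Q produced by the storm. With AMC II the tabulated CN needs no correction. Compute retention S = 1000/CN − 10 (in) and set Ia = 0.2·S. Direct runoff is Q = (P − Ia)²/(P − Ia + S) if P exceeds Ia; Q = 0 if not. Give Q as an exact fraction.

Q = 724201/371400 in ≈ 1.950 in

Average conditions: CN = 48 (no AMC adjustment).
Max retention: S = 1000/48 − 10 = 65/6 in (≈ 10.833 in)
Initial abstraction Ia = S/5 = (65/6)/5 = 13/6 ≈ 2.167 in
Excess rainfall: 7.840 − 2.167 = 5.673 in; P > Ia so Q > 0
Runoff Q = (P−Ia)²/(P−Ia+S) = (5.673)²/(5.673+10.833) = 724201/371400 ≈ 1.950 in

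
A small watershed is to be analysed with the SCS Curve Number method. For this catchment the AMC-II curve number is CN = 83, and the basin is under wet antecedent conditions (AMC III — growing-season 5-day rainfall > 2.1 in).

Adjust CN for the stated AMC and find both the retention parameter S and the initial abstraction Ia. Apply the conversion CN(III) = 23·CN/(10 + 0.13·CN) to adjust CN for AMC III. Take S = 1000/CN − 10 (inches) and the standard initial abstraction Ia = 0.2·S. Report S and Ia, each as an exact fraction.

S = 1700/1909 in ≈ 0.891 in; Ia = 340/1909 in ≈ 0.178 in

Adjust CN=83 to AMC III: 23·83/(10 + 0.13·83) → 1909 ÷ (2079/100) = 190900/2079 ≈ 91.823
S = 1000/(190900/2079) − 10 = 1700/1909 in ≈ 0.891 in
Ia = 0.2S: 0.2·0.891 = 0.178 in (exactly 340/1909)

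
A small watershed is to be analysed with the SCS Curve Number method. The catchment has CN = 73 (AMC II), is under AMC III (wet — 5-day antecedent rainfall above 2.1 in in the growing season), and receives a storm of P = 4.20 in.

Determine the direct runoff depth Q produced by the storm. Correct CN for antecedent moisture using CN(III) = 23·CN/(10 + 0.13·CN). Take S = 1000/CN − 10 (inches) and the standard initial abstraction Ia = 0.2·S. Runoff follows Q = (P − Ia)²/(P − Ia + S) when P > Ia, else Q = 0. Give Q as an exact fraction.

CN(III) from CN(II)=73: (23·73)/(10 + 0.13·73) = 167900/1949 ≈ 86.147
Max retention: S = 1000/(167900/1949) − 10 = 2700/1679 in (≈ 1.608 in)
Ia = 0.2S: 0.2·1.608 = 0.322 in (exactly 540/1679)
Excess rainfall: 4.200 − 0.322 = 3.878 in; P > Ia so Q > 0
Q: (32559/8395)² ÷ (46059/8395) = 353362827/128888435 in (≈ 2.742 in)

Q = 353362827/128888435 in ≈ 2.742 in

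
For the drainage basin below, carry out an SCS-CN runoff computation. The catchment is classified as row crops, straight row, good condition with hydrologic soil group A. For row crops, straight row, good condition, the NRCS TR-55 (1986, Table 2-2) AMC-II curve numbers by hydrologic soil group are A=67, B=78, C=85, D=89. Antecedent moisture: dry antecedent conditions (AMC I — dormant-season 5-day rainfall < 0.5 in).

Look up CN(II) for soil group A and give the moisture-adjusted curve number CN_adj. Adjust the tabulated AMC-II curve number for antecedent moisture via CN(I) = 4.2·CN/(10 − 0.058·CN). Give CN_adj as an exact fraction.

CN_adj = 46900/1019 ≈ 46.026

NRCS table: row crops, straight row, good condition, soil group A → CN(II) = 67
Dry (AMC I): CN(I) = 4.2·67/(10 − 0.058·67) = (1407/5)/(3057/500) = 46900/1019 ≈ 46.026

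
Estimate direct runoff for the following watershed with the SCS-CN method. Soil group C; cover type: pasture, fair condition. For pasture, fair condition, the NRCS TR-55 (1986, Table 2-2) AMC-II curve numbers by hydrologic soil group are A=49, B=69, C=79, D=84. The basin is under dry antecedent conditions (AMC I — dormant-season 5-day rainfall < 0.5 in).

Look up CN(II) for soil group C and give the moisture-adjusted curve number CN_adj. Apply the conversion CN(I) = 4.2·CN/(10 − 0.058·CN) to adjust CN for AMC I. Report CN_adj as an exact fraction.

CN_adj = 7900/129 ≈ 61.240

NRCS table: pasture, fair condition, soil group C → CN(II) = 79
CN(I) from CN(II)=79: (4.2·79)/(10 − 0.058·79) = 7900/129 ≈ 61.240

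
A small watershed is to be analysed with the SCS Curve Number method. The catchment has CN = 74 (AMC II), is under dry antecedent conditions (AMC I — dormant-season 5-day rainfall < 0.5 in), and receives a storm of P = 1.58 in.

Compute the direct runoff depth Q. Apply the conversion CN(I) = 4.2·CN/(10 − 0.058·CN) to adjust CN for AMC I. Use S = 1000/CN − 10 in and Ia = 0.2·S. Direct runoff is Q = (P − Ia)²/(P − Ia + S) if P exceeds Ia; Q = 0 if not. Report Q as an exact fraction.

CN(I) from CN(II)=74: (4.2·74)/(10 − 0.058·74) = 77700/1427 ≈ 54.450
Max retention: S = 1000/(77700/1427) − 10 = 6500/777 in (≈ 8.366 in)
Initial abstraction Ia = S/5 = (6500/777)/5 = 1300/777 ≈ 1.673 in
P = 1.580 ≤ Ia = 1.673 in: entire storm abstracted, Q = 0.

Q = 0 in ≈ 0.000 in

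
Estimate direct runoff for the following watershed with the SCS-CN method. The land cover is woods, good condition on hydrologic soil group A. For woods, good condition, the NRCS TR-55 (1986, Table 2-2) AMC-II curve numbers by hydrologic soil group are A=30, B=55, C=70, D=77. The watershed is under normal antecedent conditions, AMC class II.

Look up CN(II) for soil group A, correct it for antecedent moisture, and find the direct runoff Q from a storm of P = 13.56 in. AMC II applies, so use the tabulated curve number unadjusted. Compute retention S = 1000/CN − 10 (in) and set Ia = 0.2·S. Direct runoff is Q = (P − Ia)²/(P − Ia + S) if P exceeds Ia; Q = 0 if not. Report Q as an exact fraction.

Q = 444889/181275 in ≈ 2.454 in

NRCS table: woods, good condition, soil group A → CN(II) = 30
Average conditions: CN = 30 (no AMC adjustment).
S = 1000/30 − 10 = 70/3 in ≈ 23.333 in
Ia = 0.2S: 0.2·23.333 = 4.667 in (exactly 14/3)
Excess rainfall: 13.560 − 4.667 = 8.893 in; P > Ia so Q > 0
Q: (667/75)² ÷ (2417/75) = 444889/181275 in (≈ 2.454 in)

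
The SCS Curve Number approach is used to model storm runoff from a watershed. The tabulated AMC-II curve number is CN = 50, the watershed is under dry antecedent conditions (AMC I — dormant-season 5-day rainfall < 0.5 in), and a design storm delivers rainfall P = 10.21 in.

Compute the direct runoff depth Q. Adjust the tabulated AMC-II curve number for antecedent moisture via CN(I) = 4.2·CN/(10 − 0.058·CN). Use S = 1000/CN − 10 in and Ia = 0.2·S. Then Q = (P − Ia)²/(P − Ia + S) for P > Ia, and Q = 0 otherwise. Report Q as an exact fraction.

Q = 130896481/129026100 in ≈ 1.014 in

Adjust CN=50 to AMC I: 4.2·50/(10 − 0.058·50) → 210 ÷ (71/10) = 2100/71 ≈ 29.577
Max retention: S = 1000/(2100/71) − 10 = 500/21 in (≈ 23.810 in)
Ia = 0.2S: 0.2·23.810 = 4.762 in (exactly 100/21)
P − Ia = 10.210 − 4.762 = 11441/2100 ≈ 5.448 in (> 0, runoff occurs)
Runoff Q = (P−Ia)²/(P−Ia+S) = (5.448)²/(5.448+23.810) = 130896481/129026100 ≈ 1.014 in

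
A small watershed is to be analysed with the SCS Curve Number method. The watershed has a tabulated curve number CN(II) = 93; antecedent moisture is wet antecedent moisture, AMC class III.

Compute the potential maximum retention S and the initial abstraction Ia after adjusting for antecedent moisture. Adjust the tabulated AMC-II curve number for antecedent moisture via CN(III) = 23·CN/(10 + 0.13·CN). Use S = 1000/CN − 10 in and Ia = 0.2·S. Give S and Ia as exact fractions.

S = 700/2139 in ≈ 0.327 in; Ia = 140/2139 in ≈ 0.065 in

CN(III) from CN(II)=93: (23·93)/(10 + 0.13·93) = 213900/2209 ≈ 96.831
Max retention: S = 1000/(213900/2209) − 10 = 700/2139 in (≈ 0.327 in)
Ia = 0.2·(700/2139) = 140/2139 in ≈ 0.065 in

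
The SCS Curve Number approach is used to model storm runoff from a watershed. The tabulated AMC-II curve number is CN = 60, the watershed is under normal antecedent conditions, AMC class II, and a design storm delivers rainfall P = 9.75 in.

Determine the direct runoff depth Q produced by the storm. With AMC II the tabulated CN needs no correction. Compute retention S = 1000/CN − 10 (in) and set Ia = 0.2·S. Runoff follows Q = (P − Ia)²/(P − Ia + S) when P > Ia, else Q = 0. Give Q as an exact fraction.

Q = 10201/2172 in ≈ 4.697 in

CN(II) = 60; AMC II needs no correction.
Retention S: 1000/CN − 10 with CN=60.000 → S = 20/3 ≈ 6.667 in
Initial abstraction Ia = S/5 = (20/3)/5 = 4/3 ≈ 1.333 in
Since P=9.750 > Ia=1.333: effective rainfall P−Ia = 101/12 in
Runoff Q = (P−Ia)²/(P−Ia+S) = (8.417)²/(8.417+6.667) = 10201/2172 ≈ 4.697 in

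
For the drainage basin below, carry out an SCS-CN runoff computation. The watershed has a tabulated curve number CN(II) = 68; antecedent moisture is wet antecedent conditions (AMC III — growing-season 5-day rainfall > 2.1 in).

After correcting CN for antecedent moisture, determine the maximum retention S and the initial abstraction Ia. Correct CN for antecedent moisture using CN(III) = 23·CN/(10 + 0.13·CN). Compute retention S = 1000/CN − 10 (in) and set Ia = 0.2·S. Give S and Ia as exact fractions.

Wet (AMC III): CN(III) = 23·68/(10 + 0.13·68) = 1564/(471/25) = 39100/471 ≈ 83.015
Max retention: S = 1000/(39100/471) − 10 = 800/391 in (≈ 2.046 in)
Ia = 0.2·(800/391) = 160/391 in ≈ 0.409 in

S = 800/391 in ≈ 2.046 in; Ia = 160/391 in ≈ 0.409 in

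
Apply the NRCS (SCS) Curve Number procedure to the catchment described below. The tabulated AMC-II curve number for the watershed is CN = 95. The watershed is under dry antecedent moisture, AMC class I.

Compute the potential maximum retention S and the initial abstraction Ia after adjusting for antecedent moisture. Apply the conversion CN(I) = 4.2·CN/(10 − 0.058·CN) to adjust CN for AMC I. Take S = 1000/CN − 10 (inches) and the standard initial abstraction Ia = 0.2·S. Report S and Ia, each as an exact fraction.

S = 500/399 in ≈ 1.253 in; Ia = 100/399 in ≈ 0.251 in

Dry (AMC I): CN(I) = 4.2·95/(10 − 0.058·95) = 399/(449/100) = 39900/449 ≈ 88.864
Max retention: S = 1000/(39900/449) − 10 = 500/399 in (≈ 1.253 in)
Ia = 0.2·(500/399) = 100/399 in ≈ 0.251 in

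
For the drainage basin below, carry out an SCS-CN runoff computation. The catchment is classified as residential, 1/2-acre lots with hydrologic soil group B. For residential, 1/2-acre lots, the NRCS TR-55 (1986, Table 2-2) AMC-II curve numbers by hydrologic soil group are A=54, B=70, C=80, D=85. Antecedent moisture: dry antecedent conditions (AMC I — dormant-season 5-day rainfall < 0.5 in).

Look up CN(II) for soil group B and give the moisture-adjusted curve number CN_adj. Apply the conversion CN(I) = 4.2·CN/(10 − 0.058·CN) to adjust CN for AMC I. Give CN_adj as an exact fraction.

CN_adj = 4900/99 ≈ 49.495

NRCS table: residential, 1/2-acre lots, soil group B → CN(II) = 70
Adjust CN=70 to AMC I: 4.2·70/(10 − 0.058·70) → 294 ÷ (297/50) = 4900/99 ≈ 49.495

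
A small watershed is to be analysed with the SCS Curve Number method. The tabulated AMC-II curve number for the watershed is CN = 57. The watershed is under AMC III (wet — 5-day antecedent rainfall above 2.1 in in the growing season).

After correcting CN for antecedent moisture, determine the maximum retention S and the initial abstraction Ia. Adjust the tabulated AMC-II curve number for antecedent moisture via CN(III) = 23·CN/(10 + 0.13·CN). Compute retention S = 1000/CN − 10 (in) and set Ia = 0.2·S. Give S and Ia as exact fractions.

Adjust CN=57 to AMC III: 23·57/(10 + 0.13·57) → 1311 ÷ (1741/100) = 131100/1741 ≈ 75.302
Max retention: S = 1000/(131100/1741) − 10 = 4300/1311 in (≈ 3.280 in)
Ia = 0.2·(4300/1311) = 860/1311 in ≈ 0.656 in

S = 4300/1311 in ≈ 3.280 in; Ia = 860/1311 in ≈ 0.656 in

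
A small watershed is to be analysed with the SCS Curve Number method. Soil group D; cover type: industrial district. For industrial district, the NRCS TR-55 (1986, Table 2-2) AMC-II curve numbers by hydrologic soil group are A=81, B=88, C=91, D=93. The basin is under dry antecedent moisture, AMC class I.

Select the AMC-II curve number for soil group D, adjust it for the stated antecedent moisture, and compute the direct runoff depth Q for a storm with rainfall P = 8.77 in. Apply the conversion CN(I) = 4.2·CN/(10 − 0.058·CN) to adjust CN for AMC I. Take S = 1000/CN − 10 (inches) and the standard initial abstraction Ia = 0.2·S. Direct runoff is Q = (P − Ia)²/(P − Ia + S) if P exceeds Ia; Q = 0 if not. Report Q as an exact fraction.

Q = 55076110489/7942655700 in ≈ 6.934 in

NRCS table: industrial district, soil group D → CN(II) = 93
CN(I) from CN(II)=93: (4.2·93)/(10 − 0.058·93) = 27900/329 ≈ 84.802
Retention S: 1000/CN − 10 with CN=84.802 → S = 500/279 ≈ 1.792 in
Ia = 0.2·(500/279) = 100/279 in ≈ 0.358 in
Since P=8.770 > Ia=0.358: effective rainfall P−Ia = 234683/27900 in
Q: (234683/27900)² ÷ (284683/27900) = 55076110489/7942655700 in (≈ 6.934 in)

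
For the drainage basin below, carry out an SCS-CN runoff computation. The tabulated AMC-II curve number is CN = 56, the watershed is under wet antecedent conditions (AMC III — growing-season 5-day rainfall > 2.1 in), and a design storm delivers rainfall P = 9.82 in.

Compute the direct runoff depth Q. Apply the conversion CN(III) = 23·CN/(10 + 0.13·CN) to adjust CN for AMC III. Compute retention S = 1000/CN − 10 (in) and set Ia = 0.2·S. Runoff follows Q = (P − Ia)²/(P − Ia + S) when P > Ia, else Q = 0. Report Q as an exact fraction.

Wet (AMC III): CN(III) = 23·56/(10 + 0.13·56) = 1288/(432/25) = 4025/54 ≈ 74.537
S = 1000/(4025/54) − 10 = 550/161 in ≈ 3.416 in
Ia = 0.2·(550/161) = 110/161 in ≈ 0.683 in
Excess rainfall: 9.820 − 0.683 = 9.137 in; P > Ia so Q > 0
Q = (73551/8050)²/((73551/8050) + 550/161) = (5409749601/64802500)/(101051/8050) = 5409749601/813460550 in ≈ 6.650 in

Q = 5409749601/813460550 in ≈ 6.650 in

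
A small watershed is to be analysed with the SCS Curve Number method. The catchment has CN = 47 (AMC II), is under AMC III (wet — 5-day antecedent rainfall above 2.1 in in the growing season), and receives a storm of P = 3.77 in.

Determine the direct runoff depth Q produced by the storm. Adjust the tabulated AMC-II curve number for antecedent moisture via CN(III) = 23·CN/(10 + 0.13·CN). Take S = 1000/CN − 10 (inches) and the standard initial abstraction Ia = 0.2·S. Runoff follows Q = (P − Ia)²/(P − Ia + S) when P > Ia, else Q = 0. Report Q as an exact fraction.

Q = 90924562369/89889149700 in ≈ 1.012 in

Wet (AMC III): CN(III) = 23·47/(10 + 0.13·47) = 1081/(1611/100) = 108100/1611 ≈ 67.101
S = 1000/(108100/1611) − 10 = 5300/1081 in ≈ 4.903 in
Ia = 0.2S: 0.2·4.903 = 0.981 in (exactly 1060/1081)
Since P=3.770 > Ia=0.981: effective rainfall P−Ia = 301537/108100 in
Runoff Q = (P−Ia)²/(P−Ia+S) = (2.789)²/(2.789+4.903) = 90924562369/89889149700 ≈ 1.012 in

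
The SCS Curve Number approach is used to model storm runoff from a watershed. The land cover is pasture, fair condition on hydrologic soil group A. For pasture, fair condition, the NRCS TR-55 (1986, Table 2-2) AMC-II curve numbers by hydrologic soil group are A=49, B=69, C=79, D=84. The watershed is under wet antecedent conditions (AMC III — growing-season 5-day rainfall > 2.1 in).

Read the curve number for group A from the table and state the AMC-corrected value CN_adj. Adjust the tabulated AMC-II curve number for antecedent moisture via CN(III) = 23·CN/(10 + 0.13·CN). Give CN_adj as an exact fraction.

CN_adj = 112700/1637 ≈ 68.845

NRCS table: pasture, fair condition, soil group A → CN(II) = 49
Wet (AMC III): CN(III) = 23·49/(10 + 0.13·49) = 1127/(1637/100) = 112700/1637 ≈ 68.845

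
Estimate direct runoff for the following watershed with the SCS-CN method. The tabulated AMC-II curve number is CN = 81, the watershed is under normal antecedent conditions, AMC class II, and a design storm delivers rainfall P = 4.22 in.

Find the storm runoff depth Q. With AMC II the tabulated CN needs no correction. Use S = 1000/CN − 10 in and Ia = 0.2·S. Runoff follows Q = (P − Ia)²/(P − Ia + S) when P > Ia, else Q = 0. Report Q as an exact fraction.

Average conditions: CN = 81 (no AMC adjustment).
Max retention: S = 1000/81 − 10 = 190/81 in (≈ 2.346 in)
Ia = 0.2S: 0.2·2.346 = 0.469 in (exactly 38/81)
Excess rainfall: 4.220 − 0.469 = 3.751 in; P > Ia so Q > 0
Q = (15191/4050)²/((15191/4050) + 190/81) = (230766481/16402500)/(24691/4050) = 230766481/99998550 in ≈ 2.308 in

Q = 230766481/99998550 in ≈ 2.308 in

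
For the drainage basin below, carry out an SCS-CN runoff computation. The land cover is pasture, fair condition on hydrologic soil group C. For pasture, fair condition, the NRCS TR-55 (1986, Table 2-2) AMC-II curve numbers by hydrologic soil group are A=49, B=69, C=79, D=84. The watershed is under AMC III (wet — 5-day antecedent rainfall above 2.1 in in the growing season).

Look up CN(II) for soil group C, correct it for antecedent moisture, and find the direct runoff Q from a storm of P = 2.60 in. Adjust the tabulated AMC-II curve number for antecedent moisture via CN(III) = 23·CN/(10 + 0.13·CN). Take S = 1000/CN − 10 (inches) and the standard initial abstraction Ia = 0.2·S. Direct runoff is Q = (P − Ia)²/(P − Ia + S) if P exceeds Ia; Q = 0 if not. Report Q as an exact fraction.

Q = 463153441/290910785 in ≈ 1.592 in

NRCS table: pasture, fair condition, soil group C → CN(II) = 79
Adjust CN=79 to AMC III: 23·79/(10 + 0.13·79) → 1817 ÷ (2027/100) = 181700/2027 ≈ 89.640
Max retention: S = 1000/(181700/2027) − 10 = 2100/1817 in (≈ 1.156 in)
Ia = 0.2S: 0.2·1.156 = 0.231 in (exactly 420/1817)
P − Ia = 2.600 − 0.231 = 21521/9085 ≈ 2.369 in (> 0, runoff occurs)
Q: (21521/9085)² ÷ (32021/9085) = 463153441/290910785 in (≈ 1.592 in)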